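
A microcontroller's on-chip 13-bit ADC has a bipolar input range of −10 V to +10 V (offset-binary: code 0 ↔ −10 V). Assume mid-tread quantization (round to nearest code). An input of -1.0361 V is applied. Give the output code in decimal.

code 3672

With 8192 levels over 20 V, one step is 2.441 mV.
Input sits at 3671.613 steps above V_low.
Round → code 3672.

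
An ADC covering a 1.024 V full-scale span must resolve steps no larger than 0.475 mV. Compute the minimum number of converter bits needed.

12 bits

Number of steps required ≥ 1.024 V / 0.475 mV = 2155.79.
Need 2^N ≥ 2155.79; 2^11 = 2048, 2^12 = 4096.
Minimum N = 12.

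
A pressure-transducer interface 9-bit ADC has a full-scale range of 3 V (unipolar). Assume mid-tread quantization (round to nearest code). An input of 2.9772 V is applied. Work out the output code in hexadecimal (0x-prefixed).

Full-scale span = 3 V; LSB = 3/2^9 = 5.859 mV.
(V_in − V_low)/LSB = (2.9772 − 0) / 0.00585938 = 508.109.
round(508.109) = 508.
In hexadecimal (0x-prefixed): 0x1FC.

code 0x1FC (decimal 508)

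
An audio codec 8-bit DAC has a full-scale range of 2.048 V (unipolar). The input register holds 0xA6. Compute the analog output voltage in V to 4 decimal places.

LSB = 2.048 V / 2^8 = 8.000 mV.
Code 0xA6 = 166 decimal.
V_out = 0 + 166 × 0.008 V = 1.328 V.

1.3280 V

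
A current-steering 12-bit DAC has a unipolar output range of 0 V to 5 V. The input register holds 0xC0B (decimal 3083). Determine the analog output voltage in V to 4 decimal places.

LSB = 5 V / 2^12 = 1.221 mV.
Code 0xC0B = 3083 decimal.
V_out = 0 + 3083 × 0.0012207 V = 3.76343 V.

3.7634 V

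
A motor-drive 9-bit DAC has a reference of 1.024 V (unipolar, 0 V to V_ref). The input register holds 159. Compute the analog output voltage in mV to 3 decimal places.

318.000 mV

LSB = 1.024 V / 2^9 = 2.000 mV.
V_out = 0 + 159 × 0.002 V = 0.318 V.
= 318.000 mV.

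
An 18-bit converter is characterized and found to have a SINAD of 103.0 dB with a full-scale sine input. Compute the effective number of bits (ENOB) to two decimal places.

ENOB = (SINAD − 1.76) / 6.02 = (103.0 − 1.76)/6.02 = 16.817.

16.82 bits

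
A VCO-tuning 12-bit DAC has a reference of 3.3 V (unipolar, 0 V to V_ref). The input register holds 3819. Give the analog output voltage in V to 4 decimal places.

3.0768 V

LSB = 3.3 V / 2^12 = 0.806 mV.
V_out = 0 + 3819 × 0.000805664 V = 3.07683 V.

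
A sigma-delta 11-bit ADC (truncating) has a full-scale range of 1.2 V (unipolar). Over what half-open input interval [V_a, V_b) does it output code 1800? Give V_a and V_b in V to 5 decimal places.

LSB = 1.2/2^11 = 0.586 mV.
V_a = V_low + 1800·LSB = 1.05469 V; V_b = V_low + 1801·LSB = 1.05527 V.

[1.05469 V, 1.05527 V)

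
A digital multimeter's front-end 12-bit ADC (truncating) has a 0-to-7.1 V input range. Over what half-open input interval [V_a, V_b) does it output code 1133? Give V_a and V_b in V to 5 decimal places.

LSB = 7.1/2^12 = 1.733 mV.
V_a = V_low + 1133·LSB = 1.96394 V; V_b = V_low + 1134·LSB = 1.96567 V.

[1.96394 V, 1.96567 V)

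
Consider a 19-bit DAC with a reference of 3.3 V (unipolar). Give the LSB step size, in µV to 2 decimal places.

Full-scale span = 3.3 V.
LSB = 3.3 / 2^19 = 3.3 / 524288 = 6.29425e-06 V = 6.29 µV.

6.29 µV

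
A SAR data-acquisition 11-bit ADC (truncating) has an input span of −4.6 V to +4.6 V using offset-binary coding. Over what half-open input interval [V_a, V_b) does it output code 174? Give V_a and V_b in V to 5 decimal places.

LSB = 9.2/2^11 = 4.492 mV.
V_a = V_low + 174·LSB = -3.81836 V; V_b = V_low + 175·LSB = -3.81387 V.

[-3.81836 V, -3.81387 V)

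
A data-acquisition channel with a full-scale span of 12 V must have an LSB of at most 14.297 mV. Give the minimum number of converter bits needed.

Number of steps required ≥ 12 V / 14.297 mV = 839.34.
Need 2^N ≥ 839.34; 2^9 = 512, 2^10 = 1024.
Minimum N = 10.

10 bits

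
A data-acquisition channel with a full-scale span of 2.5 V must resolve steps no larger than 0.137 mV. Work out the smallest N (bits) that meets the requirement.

Number of steps required ≥ 2.5 V / 0.137 mV = 18248.18.
Need 2^N ≥ 18248.18; 2^14 = 16384, 2^15 = 32768.
Minimum N = 15.

15 bits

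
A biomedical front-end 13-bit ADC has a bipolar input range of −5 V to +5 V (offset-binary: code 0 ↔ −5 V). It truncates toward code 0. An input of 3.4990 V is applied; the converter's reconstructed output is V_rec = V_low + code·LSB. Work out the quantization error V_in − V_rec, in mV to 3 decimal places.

0.465 mV

One LSB is 10 V / 8192 = 1.221 mV.
(3.4990 − (−5))/0.0012207 = 6962.3808; ⌊·⌋ gives code 6962.
V_rec = (−5) + 6962·0.0012207 = 3.4985352 V.
Error = 3.4990 − 3.4985352 = 0.000464844 V = 0.465 mV.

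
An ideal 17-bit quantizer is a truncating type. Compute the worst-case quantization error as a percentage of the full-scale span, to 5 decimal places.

Truncating → worst-case error = 1 LSB = V_FS/2^17, so 100/131072 = 0.000762939 % of full scale.

0.00076 %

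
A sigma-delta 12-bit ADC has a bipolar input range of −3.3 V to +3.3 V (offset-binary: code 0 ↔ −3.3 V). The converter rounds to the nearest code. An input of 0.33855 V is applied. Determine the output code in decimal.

LSB = 6.6 V / 4096 = 1.611 mV.
Input sits at 2258.106 steps above V_low.
So the output code is 2258.

code 2258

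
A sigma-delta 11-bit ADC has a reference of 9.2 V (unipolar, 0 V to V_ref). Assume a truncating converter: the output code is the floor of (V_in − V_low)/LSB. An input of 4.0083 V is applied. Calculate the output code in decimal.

code 892

With 2048 levels over 9.2 V, one step is 4.492 mV.
(V_in − V_low)/LSB = (4.0083 − 0) / 0.00449219 = 892.282.
So the output code is 892.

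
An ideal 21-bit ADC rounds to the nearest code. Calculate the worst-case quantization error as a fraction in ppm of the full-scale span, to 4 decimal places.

Rounding → worst-case error = ½ LSB = V_FS/2^22, so 1e+06/4194304 = 0.238419 ppm of full scale.

0.2384 ppm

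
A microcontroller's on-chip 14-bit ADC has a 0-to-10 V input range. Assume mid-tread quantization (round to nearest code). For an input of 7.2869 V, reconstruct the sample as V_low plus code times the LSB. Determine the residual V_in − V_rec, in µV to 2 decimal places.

LSB = 10/2^14 = 0.610 mV.
(V_in − V_low)/LSB = (7.2869 − 0)/0.000610352 = 11938.8570 → code 11939 (round).
V_rec = 0 + 11939·0.000610352 = 7.2869873 V.
Error = 7.2869 − 7.2869873 = -8.73047e-05 V = -87.30 µV.

-87.30 µV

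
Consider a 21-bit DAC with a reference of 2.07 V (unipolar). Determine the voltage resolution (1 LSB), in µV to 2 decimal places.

Full-scale span = 2.07 V.
LSB = 2.07 / 2^21 = 2.07 / 2097152 = 9.87053e-07 V = 0.99 µV.

0.99 µV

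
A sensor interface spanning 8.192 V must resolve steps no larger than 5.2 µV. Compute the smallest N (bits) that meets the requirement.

Number of steps required ≥ 8.192 V / 5.2 µV = 1575384.62.
Need 2^N ≥ 1575384.62; 2^20 = 1048576, 2^21 = 2097152.
Minimum N = 21.

21 bits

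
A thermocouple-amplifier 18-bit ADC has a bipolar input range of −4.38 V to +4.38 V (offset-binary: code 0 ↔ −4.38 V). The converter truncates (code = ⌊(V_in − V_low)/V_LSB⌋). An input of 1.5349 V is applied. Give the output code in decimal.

code 177004

Full-scale span = 8.76 V; LSB = 8.76/2^18 = 33.42 µV.
(V_in − V_low)/LSB = (1.5349 − (−4.38)) / 3.34167e-05 = 177004.058.
So the output code is 177004.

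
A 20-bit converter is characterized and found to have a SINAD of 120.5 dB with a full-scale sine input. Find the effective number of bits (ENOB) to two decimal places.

19.72 bits

ENOB = (SINAD − 1.76) / 6.02 = (120.5 − 1.76)/6.02 = 19.724.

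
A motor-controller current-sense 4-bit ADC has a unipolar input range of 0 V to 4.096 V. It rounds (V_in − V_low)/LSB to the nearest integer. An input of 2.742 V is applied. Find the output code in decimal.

LSB = 4.096 V / 16 = 256.000 mV.
(V_in − V_low)/LSB = (2.742 − 0) / 0.256 = 10.711.
So the output code is 11.

code 11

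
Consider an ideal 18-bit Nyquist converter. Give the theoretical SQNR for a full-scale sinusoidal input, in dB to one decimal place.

SNR ≈ 6.02·N + 1.76 dB = 6.02·18 + 1.76 = 110.12 dB.

110.1 dB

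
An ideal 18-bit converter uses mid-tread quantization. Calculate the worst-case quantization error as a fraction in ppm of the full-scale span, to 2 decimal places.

1.91 ppm

Rounding → worst-case error = ½ LSB = V_FS/2^19, so 1e+06/524288 = 1.90735 ppm of full scale.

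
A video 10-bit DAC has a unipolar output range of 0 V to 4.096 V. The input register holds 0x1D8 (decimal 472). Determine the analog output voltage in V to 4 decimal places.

1.8880 V

LSB = 4.096 V / 2^10 = 4.000 mV.
Code 0x1D8 = 472 decimal.
V_out = 0 + 472 × 0.004 V = 1.888 V.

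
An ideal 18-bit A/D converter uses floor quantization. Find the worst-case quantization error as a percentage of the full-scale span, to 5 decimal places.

0.00038 %

Truncating → worst-case error = 1 LSB = V_FS/2^18, so 100/262144 = 0.00038147 % of full scale.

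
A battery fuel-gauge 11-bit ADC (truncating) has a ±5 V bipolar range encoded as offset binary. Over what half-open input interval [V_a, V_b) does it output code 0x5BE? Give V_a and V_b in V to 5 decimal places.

[2.17773 V, 2.18262 V)

LSB = 10/2^11 = 4.883 mV.
Code 0x5BE = 1470 decimal.
V_a = V_low + 1470·LSB = 2.17773 V; V_b = V_low + 1471·LSB = 2.18262 V.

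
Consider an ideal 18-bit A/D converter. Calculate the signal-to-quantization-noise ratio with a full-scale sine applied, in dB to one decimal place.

SNR ≈ 6.02·N + 1.76 dB = 6.02·18 + 1.76 = 110.12 dB.

110.1 dB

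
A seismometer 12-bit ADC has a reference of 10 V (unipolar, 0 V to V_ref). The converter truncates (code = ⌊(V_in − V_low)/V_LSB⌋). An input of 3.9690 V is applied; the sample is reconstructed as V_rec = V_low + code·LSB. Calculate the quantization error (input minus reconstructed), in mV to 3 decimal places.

1.715 mV

One LSB is 10 V / 4096 = 2.441 mV.
(3.9690 − 0)/0.00244141 = 1625.7024; ⌊·⌋ gives code 1625.
V_rec = 0 + 1625·0.00244141 = 3.9672852 V.
Error = 3.9690 − 3.9672852 = 0.00171484 V = 1.715 mV.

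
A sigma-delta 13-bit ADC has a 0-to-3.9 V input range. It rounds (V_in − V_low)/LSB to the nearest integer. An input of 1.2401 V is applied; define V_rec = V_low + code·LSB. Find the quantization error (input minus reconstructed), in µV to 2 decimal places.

Step size: 3.9 V ÷ 2^13 = 476.07 µV.
(1.2401 − 0)/0.000476074 = 2604.8459; round gives code 2605.
Reconstructed: 1.2401733 V.
Difference: -7.33398e-05 V → -73.34 µV.

-73.34 µV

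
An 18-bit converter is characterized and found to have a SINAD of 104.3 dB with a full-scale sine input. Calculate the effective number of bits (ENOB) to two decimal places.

ENOB = (SINAD − 1.76) / 6.02 = (104.3 − 1.76)/6.02 = 17.033.

17.03 bits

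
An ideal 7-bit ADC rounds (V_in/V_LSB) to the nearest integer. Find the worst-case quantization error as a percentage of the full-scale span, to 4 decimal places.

0.3906 %

Rounding → worst-case error = ½ LSB = V_FS/2^8, so 100/256 = 0.390625 % of full scale.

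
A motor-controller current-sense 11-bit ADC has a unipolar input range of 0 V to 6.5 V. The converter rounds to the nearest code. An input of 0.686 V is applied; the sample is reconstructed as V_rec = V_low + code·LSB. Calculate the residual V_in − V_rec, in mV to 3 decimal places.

Step size: 6.5 V ÷ 2^11 = 3.174 mV.
Scaled input = 216.1428 LSBs, so code = 216.
Reconstructed: 0.68554688 V.
V_in − V_rec = 0.000453125 V = 0.453 mV.

0.453 mV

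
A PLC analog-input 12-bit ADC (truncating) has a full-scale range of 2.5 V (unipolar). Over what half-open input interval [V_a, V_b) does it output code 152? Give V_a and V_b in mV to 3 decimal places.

LSB = 2.5/2^12 = 0.610 mV.
V_a = V_low + 152·LSB = 0.0927734 V; V_b = V_low + 153·LSB = 0.0933838 V.

[92.773 mV, 93.384 mV)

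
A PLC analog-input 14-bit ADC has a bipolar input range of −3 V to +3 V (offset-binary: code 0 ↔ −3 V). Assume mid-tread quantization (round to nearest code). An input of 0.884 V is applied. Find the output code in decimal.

With 16384 levels over 6 V, one step is 366.21 µV.
Input sits at 10605.909 steps above V_low.
Round → code 10606.

code 10606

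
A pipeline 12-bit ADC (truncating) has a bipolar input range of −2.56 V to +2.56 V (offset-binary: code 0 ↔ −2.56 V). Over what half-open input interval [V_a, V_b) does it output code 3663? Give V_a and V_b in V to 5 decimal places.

[2.01875 V, 2.02000 V)

LSB = 5.12/2^12 = 1.250 mV.
V_a = V_low + 3663·LSB = 2.01875 V; V_b = V_low + 3664·LSB = 2.02 V.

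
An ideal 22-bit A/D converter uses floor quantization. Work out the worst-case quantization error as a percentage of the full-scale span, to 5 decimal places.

Truncating → worst-case error = 1 LSB = V_FS/2^22, so 100/4194304 = 2.38419e-05 % of full scale.

0.00002 %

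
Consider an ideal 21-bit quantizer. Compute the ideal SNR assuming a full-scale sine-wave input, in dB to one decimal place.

128.2 dB

SNR ≈ 6.02·N + 1.76 dB = 6.02·21 + 1.76 = 128.18 dB.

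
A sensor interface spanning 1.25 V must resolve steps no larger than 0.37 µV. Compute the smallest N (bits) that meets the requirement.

22 bits

Number of steps required ≥ 1.25 V / 0.37 µV = 3378378.38.
Need 2^N ≥ 3378378.38; 2^21 = 2097152, 2^22 = 4194304.
Minimum N = 22.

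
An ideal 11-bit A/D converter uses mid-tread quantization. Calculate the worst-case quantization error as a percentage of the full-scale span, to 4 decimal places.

Rounding → worst-case error = ½ LSB = V_FS/2^12, so 100/4096 = 0.0244141 % of full scale.

0.0244 %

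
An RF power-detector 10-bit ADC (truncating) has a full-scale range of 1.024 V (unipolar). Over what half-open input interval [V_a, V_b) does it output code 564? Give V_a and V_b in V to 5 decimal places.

[0.56400 V, 0.56500 V)

LSB = 1.024/2^10 = 1.000 mV.
V_a = V_low + 564·LSB = 0.564 V; V_b = V_low + 565·LSB = 0.565 V.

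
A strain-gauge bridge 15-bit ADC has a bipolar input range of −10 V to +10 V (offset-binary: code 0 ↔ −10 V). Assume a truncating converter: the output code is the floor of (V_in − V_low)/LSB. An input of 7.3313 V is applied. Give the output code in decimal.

code 28395

LSB = 20 V / 32768 = 0.610 mV.
(7.3313 − (−10)) / 0.000610352 = 28395.602 LSBs.
So the output code is 28395.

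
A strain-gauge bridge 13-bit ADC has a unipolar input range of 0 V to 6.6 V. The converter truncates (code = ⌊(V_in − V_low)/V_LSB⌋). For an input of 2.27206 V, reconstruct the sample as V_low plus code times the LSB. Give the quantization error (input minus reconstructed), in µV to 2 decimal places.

87.34 µV

Step size: 6.6 V ÷ 2^13 = 0.806 mV.
Scaled input = 2820.1084 LSBs, so code = 2820.
V_rec = 0 + 2820·0.000805664 = 2.2719727 V.
V_in − V_rec = 8.73438e-05 V = 87.34 µV.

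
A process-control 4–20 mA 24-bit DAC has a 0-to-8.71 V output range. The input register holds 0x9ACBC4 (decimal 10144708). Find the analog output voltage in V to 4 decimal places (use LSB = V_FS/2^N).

LSB = 8.71 V / 2^24 = 0.52 µV.
Code 0x9ACBC4 = 10144708 decimal.
V_out = 0 + 10144708 × 5.19156e-07 V = 5.26669 V.

5.2667 V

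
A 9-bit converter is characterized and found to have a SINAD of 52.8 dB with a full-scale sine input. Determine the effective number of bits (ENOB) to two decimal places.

8.48 bits

ENOB = (SINAD − 1.76) / 6.02 = (52.8 − 1.76)/6.02 = 8.478.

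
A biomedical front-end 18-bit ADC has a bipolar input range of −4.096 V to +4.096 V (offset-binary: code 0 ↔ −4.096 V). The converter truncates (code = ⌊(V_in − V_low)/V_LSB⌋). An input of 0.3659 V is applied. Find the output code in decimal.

With 262144 levels over 8.192 V, one step is 31.25 µV.
Input sits at 142780.800 steps above V_low.
Floor → code 142780.

code 142780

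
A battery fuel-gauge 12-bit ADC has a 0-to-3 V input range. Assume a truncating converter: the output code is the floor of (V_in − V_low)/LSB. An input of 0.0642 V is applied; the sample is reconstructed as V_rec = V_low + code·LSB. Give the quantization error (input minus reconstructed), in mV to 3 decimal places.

0.479 mV

LSB = 3/2^12 = 0.732 mV.
Scaled input = 87.6544 LSBs, so code = 87.
V_rec = 0 + 87·0.000732422 = 0.063720703 V.
Error = 0.0642 − 0.063720703 = 0.000479297 V = 0.479 mV.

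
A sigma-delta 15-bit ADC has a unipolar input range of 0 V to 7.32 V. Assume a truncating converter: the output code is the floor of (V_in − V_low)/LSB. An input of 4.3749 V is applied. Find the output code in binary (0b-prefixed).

LSB = 7.32 V / 32768 = 223.39 µV.
Input sits at 19584.252 steps above V_low.
So the output code is 19584.
In binary (0b-prefixed): 0b100110010000000.

code 0b100110010000000 (decimal 19584)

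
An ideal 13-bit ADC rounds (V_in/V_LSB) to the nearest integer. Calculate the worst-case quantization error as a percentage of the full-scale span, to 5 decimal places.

Rounding → worst-case error = ½ LSB = V_FS/2^14, so 100/16384 = 0.00610352 % of full scale.

0.00610 %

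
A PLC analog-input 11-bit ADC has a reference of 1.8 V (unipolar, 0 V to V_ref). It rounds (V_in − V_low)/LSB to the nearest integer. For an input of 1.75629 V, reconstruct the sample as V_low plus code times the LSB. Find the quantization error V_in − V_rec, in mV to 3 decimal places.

Step size: 1.8 V ÷ 2^11 = 0.879 mV.
(V_in − V_low)/LSB = (1.75629 − 0)/0.000878906 = 1998.2677 → code 1998 (round).
Reconstructed: 1.7560547 V.
V_in − V_rec = 0.000235313 V = 0.235 mV.

0.235 mV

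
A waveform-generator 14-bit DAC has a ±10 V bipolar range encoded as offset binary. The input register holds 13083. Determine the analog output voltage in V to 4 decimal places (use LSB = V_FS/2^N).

LSB = 20 V / 2^14 = 1.221 mV.
V_out = (−10) + 13083 × 0.0012207 V = 5.97046 V.

5.9705 V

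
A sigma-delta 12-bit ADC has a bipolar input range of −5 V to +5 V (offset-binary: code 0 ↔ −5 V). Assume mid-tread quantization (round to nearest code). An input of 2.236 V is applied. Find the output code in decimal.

LSB = 10 V / 4096 = 2.441 mV.
(V_in − V_low)/LSB = (2.236 − (−5)) / 0.00244141 = 2963.866.
Round → code 2964.

code 2964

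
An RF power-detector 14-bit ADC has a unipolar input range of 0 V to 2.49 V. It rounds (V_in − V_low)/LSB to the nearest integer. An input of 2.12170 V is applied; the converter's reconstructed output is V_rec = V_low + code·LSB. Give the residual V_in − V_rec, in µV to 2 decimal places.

-58.42 µV

One LSB is 2.49 V / 16384 = 151.98 µV.
(V_in − V_low)/LSB = (2.12170 − 0)/0.000151978 = 13960.6156 → code 13961 (round).
V_rec = 0 + 13961·0.000151978 = 2.1217584 V.
Error = 2.12170 − 2.1217584 = -5.84229e-05 V = -58.42 µV.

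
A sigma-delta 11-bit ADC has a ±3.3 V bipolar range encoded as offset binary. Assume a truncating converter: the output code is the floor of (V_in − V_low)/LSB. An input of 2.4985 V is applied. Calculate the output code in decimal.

With 2048 levels over 6.6 V, one step is 3.223 mV.
Input sits at 1799.292 steps above V_low.
So the output code is 1799.

code 1799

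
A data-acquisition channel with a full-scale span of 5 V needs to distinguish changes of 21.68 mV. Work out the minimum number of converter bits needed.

8 bits

Number of steps required ≥ 5 V / 21.68 mV = 230.63.
Need 2^N ≥ 230.63; 2^7 = 128, 2^8 = 256.
Minimum N = 8.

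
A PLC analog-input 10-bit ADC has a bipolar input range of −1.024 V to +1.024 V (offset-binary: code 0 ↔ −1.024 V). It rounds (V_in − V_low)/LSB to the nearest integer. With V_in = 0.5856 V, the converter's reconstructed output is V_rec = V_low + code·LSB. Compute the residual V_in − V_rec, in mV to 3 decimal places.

-0.400 mV

One LSB is 2.048 V / 1024 = 2.000 mV.
(0.5856 − (−1.024))/0.002 = 804.8000; round gives code 805.
Code 805 maps back to (−1.024) + 805×0.002 V = 0.586 V.
Difference: -0.0004 V → -0.400 mV.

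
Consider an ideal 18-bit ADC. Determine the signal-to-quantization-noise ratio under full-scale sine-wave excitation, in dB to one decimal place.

110.1 dB

SNR ≈ 6.02·N + 1.76 dB = 6.02·18 + 1.76 = 110.12 dB.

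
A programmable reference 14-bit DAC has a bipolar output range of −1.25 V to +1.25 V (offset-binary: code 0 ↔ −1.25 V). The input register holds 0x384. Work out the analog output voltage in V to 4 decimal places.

LSB = 2.5 V / 2^14 = 152.59 µV.
Code 0x384 = 900 decimal.
V_out = (−1.25) + 900 × 0.000152588 V = -1.11267 V.

-1.1127 V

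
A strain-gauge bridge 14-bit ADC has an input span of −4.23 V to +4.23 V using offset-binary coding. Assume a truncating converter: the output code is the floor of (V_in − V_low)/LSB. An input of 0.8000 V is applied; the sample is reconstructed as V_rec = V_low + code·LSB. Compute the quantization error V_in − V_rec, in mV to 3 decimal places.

0.162 mV

Step size: 8.46 V ÷ 2^14 = 0.516 mV.
(0.8000 − (−4.23))/0.000516357 = 9741.3144; ⌊·⌋ gives code 9741.
Code 9741 maps back to (−4.23) + 9741×0.000516357 V = 0.79983765 V.
V_in − V_rec = 0.000162354 V = 0.162 mV.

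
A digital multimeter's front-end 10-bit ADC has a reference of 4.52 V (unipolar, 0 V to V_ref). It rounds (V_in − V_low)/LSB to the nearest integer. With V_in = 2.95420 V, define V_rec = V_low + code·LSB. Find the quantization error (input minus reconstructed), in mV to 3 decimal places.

1.192 mV

One LSB is 4.52 V / 1024 = 4.414 mV.
(V_in − V_low)/LSB = (2.95420 − 0)/0.00441406 = 669.2701 → code 669 (round).
V_rec = 0 + 669·0.00441406 = 2.9530078 V.
V_in − V_rec = 0.00119219 V = 1.192 mV.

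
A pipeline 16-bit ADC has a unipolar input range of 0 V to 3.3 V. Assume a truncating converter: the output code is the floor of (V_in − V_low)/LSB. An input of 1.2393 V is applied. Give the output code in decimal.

code 24611

LSB = 3.3 V / 65536 = 50.35 µV.
(1.2393 − 0) / 5.0354e-05 = 24611.747 LSBs.
So the output code is 24611.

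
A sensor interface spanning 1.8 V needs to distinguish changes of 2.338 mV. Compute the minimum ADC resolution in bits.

10 bits

Number of steps required ≥ 1.8 V / 2.338 mV = 769.89.
Need 2^N ≥ 769.89; 2^9 = 512, 2^10 = 1024.
Minimum N = 10.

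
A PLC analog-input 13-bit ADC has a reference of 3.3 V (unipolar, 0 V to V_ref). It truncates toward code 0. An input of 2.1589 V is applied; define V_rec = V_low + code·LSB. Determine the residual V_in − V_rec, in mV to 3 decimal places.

0.123 mV

Step size: 3.3 V ÷ 2^13 = 402.83 µV.
Scaled input = 5359.3057 LSBs, so code = 5359.
Code 5359 maps back to 0 + 5359×0.000402832 V = 2.1587769 V.
V_in − V_rec = 0.000123145 V = 0.123 mV.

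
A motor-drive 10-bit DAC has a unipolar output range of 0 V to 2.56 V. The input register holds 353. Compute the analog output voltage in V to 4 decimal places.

0.8825 V

LSB = 2.56 V / 2^10 = 2.500 mV.
V_out = 0 + 353 × 0.0025 V = 0.8825 V.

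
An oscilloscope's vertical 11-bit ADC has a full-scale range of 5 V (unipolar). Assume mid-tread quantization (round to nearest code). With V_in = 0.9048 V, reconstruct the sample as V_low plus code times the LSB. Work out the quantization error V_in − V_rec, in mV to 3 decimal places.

-0.962 mV

One LSB is 5 V / 2048 = 2.441 mV.
(0.9048 − 0)/0.00244141 = 370.6061; round gives code 371.
V_rec = 0 + 371·0.00244141 = 0.90576172 V.
V_in − V_rec = -0.000961719 V = -0.962 mV.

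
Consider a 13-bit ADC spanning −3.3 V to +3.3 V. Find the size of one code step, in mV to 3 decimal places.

Full-scale span = 6.6 V.
LSB = 6.6 / 2^13 = 6.6 / 8192 = 0.000805664 V = 0.806 mV.

0.806 mV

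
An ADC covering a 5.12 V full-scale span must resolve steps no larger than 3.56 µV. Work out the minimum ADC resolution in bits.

21 bits

Number of steps required ≥ 5.12 V / 3.56 µV = 1438202.25.
Need 2^N ≥ 1438202.25; 2^20 = 1048576, 2^21 = 2097152.
Minimum N = 21.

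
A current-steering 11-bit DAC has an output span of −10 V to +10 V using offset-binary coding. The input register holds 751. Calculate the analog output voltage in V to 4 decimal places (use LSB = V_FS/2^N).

-2.6660 V

LSB = 20 V / 2^11 = 9.766 mV.
V_out = (−10) + 751 × 0.00976562 V = -2.66602 V.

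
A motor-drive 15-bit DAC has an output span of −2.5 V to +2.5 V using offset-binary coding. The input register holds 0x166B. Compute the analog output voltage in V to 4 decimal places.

LSB = 5 V / 2^15 = 152.59 µV.
Code 0x166B = 5739 decimal.
V_out = (−2.5) + 5739 × 0.000152588 V = -1.6243 V.

-1.6243 V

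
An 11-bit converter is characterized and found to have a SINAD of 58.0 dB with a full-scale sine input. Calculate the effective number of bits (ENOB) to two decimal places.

ENOB = (SINAD − 1.76) / 6.02 = (58.0 − 1.76)/6.02 = 9.342.

9.34 bits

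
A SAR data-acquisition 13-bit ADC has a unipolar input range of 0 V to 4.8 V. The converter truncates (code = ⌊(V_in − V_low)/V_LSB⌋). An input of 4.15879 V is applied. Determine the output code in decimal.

code 7097

LSB = 4.8 V / 8192 = 0.586 mV.
(4.15879 − 0) / 0.000585937 = 7097.668 LSBs.
So the output code is 7097.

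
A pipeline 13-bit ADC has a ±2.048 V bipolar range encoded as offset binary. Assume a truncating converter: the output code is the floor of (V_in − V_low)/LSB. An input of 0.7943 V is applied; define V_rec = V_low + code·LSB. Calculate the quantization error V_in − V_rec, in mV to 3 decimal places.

0.300 mV

LSB = 4.096/2^13 = 0.500 mV.
Scaled input = 5684.6000 LSBs, so code = 5684.
Reconstructed: 0.794 V.
V_in − V_rec = 0.0003 V = 0.300 mV.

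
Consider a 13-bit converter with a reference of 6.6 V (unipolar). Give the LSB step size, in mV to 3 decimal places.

0.806 mV

Full-scale span = 6.6 V.
LSB = 6.6 / 2^13 = 6.6 / 8192 = 0.000805664 V = 0.806 mV.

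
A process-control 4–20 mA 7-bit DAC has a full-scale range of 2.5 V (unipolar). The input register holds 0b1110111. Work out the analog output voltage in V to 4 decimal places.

2.3242 V

LSB = 2.5 V / 2^7 = 19.531 mV.
Code 0b1110111 = 119 decimal.
V_out = 0 + 119 × 0.0195312 V = 2.32422 V.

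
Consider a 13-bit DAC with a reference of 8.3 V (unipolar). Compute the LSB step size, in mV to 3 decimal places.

Full-scale span = 8.3 V.
LSB = 8.3 / 2^13 = 8.3 / 8192 = 0.00101318 V = 1.013 mV.

1.013 mV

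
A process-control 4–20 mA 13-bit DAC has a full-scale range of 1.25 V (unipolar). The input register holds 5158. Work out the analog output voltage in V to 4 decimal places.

LSB = 1.25 V / 2^13 = 152.59 µV.
V_out = 0 + 5158 × 0.000152588 V = 0.787048 V.

0.7870 V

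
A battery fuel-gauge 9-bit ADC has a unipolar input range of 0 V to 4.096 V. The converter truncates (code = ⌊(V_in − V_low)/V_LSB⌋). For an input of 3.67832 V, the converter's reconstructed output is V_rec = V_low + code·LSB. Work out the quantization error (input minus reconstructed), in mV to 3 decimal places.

Step size: 4.096 V ÷ 2^9 = 8.000 mV.
(V_in − V_low)/LSB = (3.67832 − 0)/0.008 = 459.7900 → code 459 (floor).
Reconstructed: 3.672 V.
Error = 3.67832 − 3.672 = 0.00632 V = 6.320 mV.

6.320 mV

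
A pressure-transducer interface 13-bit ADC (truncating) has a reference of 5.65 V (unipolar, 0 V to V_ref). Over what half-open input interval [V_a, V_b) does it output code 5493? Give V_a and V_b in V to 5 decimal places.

LSB = 5.65/2^13 = 0.690 mV.
V_a = V_low + 5493·LSB = 3.78851 V; V_b = V_low + 5494·LSB = 3.7892 V.

[3.78851 V, 3.78920 V)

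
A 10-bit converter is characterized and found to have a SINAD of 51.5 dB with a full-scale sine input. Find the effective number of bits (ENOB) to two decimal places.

ENOB = (SINAD − 1.76) / 6.02 = (51.5 − 1.76)/6.02 = 8.262.

8.26 bits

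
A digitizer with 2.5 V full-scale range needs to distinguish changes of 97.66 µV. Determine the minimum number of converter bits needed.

Number of steps required ≥ 2.5 V / 97.66 µV = 25599.02.
Need 2^N ≥ 25599.02; 2^14 = 16384, 2^15 = 32768.
Minimum N = 15.

15 bits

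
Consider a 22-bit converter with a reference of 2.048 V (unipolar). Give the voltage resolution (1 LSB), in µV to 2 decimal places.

Full-scale span = 2.048 V.
LSB = 2.048 / 2^22 = 2.048 / 4194304 = 4.88281e-07 V = 0.49 µV.

0.49 µV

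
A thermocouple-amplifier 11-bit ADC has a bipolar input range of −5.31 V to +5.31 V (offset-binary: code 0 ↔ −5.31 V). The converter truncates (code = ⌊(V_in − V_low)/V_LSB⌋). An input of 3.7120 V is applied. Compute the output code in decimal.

LSB = 10.62 V / 2048 = 5.186 mV.
Input sits at 1739.836 steps above V_low.
⌊·⌋(1739.836) = 1739.

code 1739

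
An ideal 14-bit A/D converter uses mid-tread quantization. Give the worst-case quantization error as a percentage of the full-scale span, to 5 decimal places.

Rounding → worst-case error = ½ LSB = V_FS/2^15, so 100/32768 = 0.00305176 % of full scale.

0.00305 %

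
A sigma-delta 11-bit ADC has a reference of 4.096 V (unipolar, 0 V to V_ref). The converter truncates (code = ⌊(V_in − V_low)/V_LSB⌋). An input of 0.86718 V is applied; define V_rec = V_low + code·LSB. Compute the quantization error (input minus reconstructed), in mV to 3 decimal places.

LSB = 4.096/2^11 = 2.000 mV.
(0.86718 − 0)/0.002 = 433.5900; ⌊·⌋ gives code 433.
V_rec = 0 + 433·0.002 = 0.866 V.
Error = 0.86718 − 0.866 = 0.00118 V = 1.180 mV.

1.180 mV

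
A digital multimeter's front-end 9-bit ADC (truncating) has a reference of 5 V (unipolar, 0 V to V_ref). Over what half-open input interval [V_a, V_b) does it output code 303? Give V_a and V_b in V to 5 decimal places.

LSB = 5/2^9 = 9.766 mV.
V_a = V_low + 303·LSB = 2.95898 V; V_b = V_low + 304·LSB = 2.96875 V.

[2.95898 V, 2.96875 V)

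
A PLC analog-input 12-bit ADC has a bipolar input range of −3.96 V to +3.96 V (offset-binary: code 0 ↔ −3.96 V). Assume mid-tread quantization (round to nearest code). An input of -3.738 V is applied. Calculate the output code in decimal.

LSB = 7.92 V / 4096 = 1.934 mV.
Input sits at 114.812 steps above V_low.
round(114.812) = 115.

code 115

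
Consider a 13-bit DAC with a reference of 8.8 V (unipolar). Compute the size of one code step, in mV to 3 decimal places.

1.074 mV

Full-scale span = 8.8 V.
LSB = 8.8 / 2^13 = 8.8 / 8192 = 0.00107422 V = 1.074 mV.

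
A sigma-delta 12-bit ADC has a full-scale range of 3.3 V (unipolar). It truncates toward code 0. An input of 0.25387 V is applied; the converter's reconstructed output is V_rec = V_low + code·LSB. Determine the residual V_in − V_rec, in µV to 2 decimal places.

Step size: 3.3 V ÷ 2^12 = 0.806 mV.
Scaled input = 315.1065 LSBs, so code = 315.
Code 315 maps back to 0 + 315×0.000805664 V = 0.25378418 V.
Error = 0.25387 − 0.25378418 = 8.58203e-05 V = 85.82 µV.

85.82 µV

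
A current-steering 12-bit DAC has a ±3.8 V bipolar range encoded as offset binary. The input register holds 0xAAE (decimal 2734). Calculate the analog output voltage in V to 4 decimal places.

LSB = 7.6 V / 2^12 = 1.855 mV.
Code 0xAAE = 2734 decimal.
V_out = (−3.8) + 2734 × 0.00185547 V = 1.27285 V.

1.2729 V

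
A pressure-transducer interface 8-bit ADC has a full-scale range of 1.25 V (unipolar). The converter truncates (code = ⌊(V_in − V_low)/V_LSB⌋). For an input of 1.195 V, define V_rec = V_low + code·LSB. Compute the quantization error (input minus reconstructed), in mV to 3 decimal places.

LSB = 1.25/2^8 = 4.883 mV.
(V_in − V_low)/LSB = (1.195 − 0)/0.00488281 = 244.7360 → code 244 (floor).
Reconstructed: 1.1914062 V.
V_in − V_rec = 0.00359375 V = 3.594 mV.

3.594 mV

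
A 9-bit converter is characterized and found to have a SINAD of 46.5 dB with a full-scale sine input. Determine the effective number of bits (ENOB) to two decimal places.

7.43 bits

ENOB = (SINAD − 1.76) / 6.02 = (46.5 − 1.76)/6.02 = 7.432.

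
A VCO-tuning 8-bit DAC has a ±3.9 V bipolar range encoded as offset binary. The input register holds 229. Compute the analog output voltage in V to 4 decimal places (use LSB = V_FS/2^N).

3.0773 V

LSB = 7.8 V / 2^8 = 30.469 mV.
V_out = (−3.9) + 229 × 0.0304687 V = 3.07734 V.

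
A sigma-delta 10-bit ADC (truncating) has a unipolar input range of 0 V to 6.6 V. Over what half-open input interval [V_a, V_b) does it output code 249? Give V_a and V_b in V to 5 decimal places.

LSB = 6.6/2^10 = 6.445 mV.
V_a = V_low + 249·LSB = 1.60488 V; V_b = V_low + 250·LSB = 1.61133 V.

[1.60488 V, 1.61133 V)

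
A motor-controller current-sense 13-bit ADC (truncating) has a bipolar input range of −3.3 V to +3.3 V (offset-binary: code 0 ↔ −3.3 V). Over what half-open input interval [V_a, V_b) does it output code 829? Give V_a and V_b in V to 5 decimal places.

[-2.63210 V, -2.63130 V)

LSB = 6.6/2^13 = 0.806 mV.
V_a = V_low + 829·LSB = -2.6321 V; V_b = V_low + 830·LSB = -2.6313 V.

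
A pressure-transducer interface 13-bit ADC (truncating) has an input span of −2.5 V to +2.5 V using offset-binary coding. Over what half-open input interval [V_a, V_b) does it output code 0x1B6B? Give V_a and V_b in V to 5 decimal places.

LSB = 5/2^13 = 0.610 mV.
Code 0x1B6B = 7019 decimal.
V_a = V_low + 7019·LSB = 1.78406 V; V_b = V_low + 7020·LSB = 1.78467 V.

[1.78406 V, 1.78467 V)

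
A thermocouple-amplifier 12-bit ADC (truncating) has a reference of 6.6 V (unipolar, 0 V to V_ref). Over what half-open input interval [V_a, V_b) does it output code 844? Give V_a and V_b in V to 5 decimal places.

[1.35996 V, 1.36157 V)

LSB = 6.6/2^12 = 1.611 mV.
V_a = V_low + 844·LSB = 1.35996 V; V_b = V_low + 845·LSB = 1.36157 V.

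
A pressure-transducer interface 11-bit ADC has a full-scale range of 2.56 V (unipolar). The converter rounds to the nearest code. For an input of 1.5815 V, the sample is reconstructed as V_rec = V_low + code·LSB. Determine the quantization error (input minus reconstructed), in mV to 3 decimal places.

One LSB is 2.56 V / 2048 = 1.250 mV.
Scaled input = 1265.2000 LSBs, so code = 1265.
V_rec = 0 + 1265·0.00125 = 1.58125 V.
Difference: 0.00025 V → 0.250 mV.

0.250 mV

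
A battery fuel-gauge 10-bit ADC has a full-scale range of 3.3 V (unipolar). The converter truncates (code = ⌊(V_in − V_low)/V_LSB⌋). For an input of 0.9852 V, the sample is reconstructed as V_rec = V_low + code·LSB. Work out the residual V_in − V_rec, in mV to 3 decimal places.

2.290 mV

LSB = 3.3/2^10 = 3.223 mV.
(V_in − V_low)/LSB = (0.9852 − 0)/0.00322266 = 305.7105 → code 305 (floor).
Code 305 maps back to 0 + 305×0.00322266 V = 0.98291016 V.
V_in − V_rec = 0.00228984 V = 2.290 mV.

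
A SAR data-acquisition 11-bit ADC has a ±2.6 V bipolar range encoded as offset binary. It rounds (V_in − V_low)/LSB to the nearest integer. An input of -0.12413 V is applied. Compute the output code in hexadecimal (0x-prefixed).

code 0x3CF (decimal 975)

Full-scale span = 5.2 V; LSB = 5.2/2^11 = 2.539 mV.
(V_in − V_low)/LSB = (-0.12413 − (−2.6)) / 0.00253906 = 975.112.
So the output code is 975.
In hexadecimal (0x-prefixed): 0x3CF.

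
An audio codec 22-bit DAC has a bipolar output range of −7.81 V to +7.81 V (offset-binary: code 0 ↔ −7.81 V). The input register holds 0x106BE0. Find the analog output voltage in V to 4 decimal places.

LSB = 15.62 V / 2^22 = 3.72 µV.
Code 0x106BE0 = 1076192 decimal.
V_out = (−7.81) + 1076192 × 3.7241e-06 V = -3.80216 V.

-3.8022 V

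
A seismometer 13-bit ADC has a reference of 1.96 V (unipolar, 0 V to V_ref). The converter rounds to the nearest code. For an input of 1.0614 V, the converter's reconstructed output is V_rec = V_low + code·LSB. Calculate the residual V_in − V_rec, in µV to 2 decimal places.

Step size: 1.96 V ÷ 2^13 = 239.26 µV.
Scaled input = 4436.2188 LSBs, so code = 4436.
Code 4436 maps back to 0 + 4436×0.000239258 V = 1.0613477 V.
V_in − V_rec = 5.23438e-05 V = 52.34 µV.

52.34 µV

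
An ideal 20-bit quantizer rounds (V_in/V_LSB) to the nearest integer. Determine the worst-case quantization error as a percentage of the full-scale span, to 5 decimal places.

0.00005 %

Rounding → worst-case error = ½ LSB = V_FS/2^21, so 100/2097152 = 4.76837e-05 % of full scale.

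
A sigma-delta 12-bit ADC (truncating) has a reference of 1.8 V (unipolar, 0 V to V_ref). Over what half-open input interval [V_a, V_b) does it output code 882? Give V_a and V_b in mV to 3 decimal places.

LSB = 1.8/2^12 = 439.45 µV.
V_a = V_low + 882·LSB = 0.387598 V; V_b = V_low + 883·LSB = 0.388037 V.

[387.598 mV, 388.037 mV)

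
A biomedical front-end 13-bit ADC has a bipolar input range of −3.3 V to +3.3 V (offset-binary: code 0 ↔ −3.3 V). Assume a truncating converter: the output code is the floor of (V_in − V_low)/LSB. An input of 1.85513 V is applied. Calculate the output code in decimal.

LSB = 6.6 V / 8192 = 0.806 mV.
(1.85513 − (−3.3)) / 0.000805664 = 6398.610 LSBs.
⌊·⌋(6398.610) = 6398.

code 6398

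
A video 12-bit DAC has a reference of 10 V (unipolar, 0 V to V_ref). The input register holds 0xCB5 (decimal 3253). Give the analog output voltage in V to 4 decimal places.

7.9419 V

LSB = 10 V / 2^12 = 2.441 mV.
Code 0xCB5 = 3253 decimal.
V_out = 0 + 3253 × 0.00244141 V = 7.94189 V.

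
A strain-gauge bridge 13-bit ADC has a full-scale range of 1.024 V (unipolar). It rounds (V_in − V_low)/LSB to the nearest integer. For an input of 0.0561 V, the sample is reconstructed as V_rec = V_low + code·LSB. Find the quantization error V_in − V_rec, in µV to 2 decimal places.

One LSB is 1.024 V / 8192 = 125.00 µV.
Scaled input = 448.8000 LSBs, so code = 449.
V_rec = 0 + 449·0.000125 = 0.056125 V.
Error = 0.0561 − 0.056125 = -2.5e-05 V = -25.00 µV.

-25.00 µV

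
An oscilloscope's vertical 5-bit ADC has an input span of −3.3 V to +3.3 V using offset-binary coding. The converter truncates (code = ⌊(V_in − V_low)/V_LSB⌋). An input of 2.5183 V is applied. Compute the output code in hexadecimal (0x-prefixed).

code 0x1C (decimal 28)

Full-scale span = 6.6 V; LSB = 6.6/2^5 = 206.250 mV.
(2.5183 − (−3.3)) / 0.20625 = 28.210 LSBs.
So the output code is 28.
In hexadecimal (0x-prefixed): 0x1C.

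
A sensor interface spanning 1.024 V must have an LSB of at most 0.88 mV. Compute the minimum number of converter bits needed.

Number of steps required ≥ 1.024 V / 0.88 mV = 1163.64.
Need 2^N ≥ 1163.64; 2^10 = 1024, 2^11 = 2048.
Minimum N = 11.

11 bits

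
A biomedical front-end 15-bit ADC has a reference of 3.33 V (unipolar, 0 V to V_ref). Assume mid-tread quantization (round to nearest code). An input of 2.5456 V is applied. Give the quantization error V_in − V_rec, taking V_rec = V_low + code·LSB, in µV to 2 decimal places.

32.07 µV

LSB = 3.33/2^15 = 101.62 µV.
Scaled input = 25049.3156 LSBs, so code = 25049.
Reconstructed: 2.5455679 V.
Difference: 3.20679e-05 V → 32.07 µV.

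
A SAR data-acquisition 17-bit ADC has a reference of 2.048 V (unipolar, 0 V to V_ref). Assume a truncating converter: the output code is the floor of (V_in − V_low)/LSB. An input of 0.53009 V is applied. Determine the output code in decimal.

With 131072 levels over 2.048 V, one step is 15.62 µV.
Input sits at 33925.760 steps above V_low.
⌊·⌋(33925.760) = 33925.

code 33925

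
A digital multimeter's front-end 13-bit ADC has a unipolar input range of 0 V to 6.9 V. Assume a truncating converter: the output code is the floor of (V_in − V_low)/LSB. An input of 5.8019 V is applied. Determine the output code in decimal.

Full-scale span = 6.9 V; LSB = 6.9/2^13 = 0.842 mV.
Input sits at 6888.285 steps above V_low.
⌊·⌋(6888.285) = 6888.

code 6888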